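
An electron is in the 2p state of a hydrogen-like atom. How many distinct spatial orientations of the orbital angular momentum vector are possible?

3

For 2p, l = 1.
The number of m_l values is 2l + 1 = 2·1 + 1 = 3.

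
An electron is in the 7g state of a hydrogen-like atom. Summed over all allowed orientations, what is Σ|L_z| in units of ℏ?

7g means n = 7, l = 4.
The allowed m_l values are -4, -3, -2, -1, 0, 1, 2, 3, 4.
Σ|m_l| = 2(1+2+…+4) = 20.

Σ|L_z| = 20 ℏ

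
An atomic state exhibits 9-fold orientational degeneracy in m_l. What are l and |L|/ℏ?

l = 4, |L| = 2√5 ℏ ≈ 4.472ℏ

2l + 1 = 9 ⇒ l = 4.
|L| = ℏ√(l(l+1)) = ℏ√(4·5) = 2√5 ℏ.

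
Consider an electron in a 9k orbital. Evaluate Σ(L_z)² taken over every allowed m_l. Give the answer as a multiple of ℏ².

Σ(L_z)² = 280 ℏ²

For 9k, l = 7.
m_l ∈ {-7, -6, -5, -4, -3, -2, -1, 0, 1, 2, 3, 4, 5, 6, 7}.
Σ m_l² = l(l+1)(2l+1)/3 = 7·8·15/3 = 280.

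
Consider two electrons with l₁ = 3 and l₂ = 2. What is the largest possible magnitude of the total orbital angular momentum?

|L_tot|_max = √30 ℏ ≈ 5.477ℏ

L runs from |3 − 2| = 1 to 3 + 2 = 5.
So L can be 1, 2, 3, 4, 5.
The largest magnitude corresponds to L = 5: |L_tot| = ℏ√(5·6) = √30 ℏ.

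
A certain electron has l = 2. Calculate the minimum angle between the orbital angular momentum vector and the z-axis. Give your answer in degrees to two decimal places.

θ_min ≈ 35.26°

|L| = ℏ√(l(l+1)) = √6 ℏ.
The smallest angle corresponds to the largest L_z, i.e. m_l = l = 2, giving L_z = 2ℏ.
cos θ_min = 2/√6, so θ_min ≈ 35.26°.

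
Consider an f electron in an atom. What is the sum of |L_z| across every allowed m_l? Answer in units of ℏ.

For an f orbital, l = 3.
m_l runs from −3 to 3, i.e. {-3, -2, -1, 0, 1, 2, 3}.
Σ|m_l| = 2(1+2+…+3) = 12.

Σ|L_z| = 12 ℏ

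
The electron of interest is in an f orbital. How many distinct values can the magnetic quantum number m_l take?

For an f orbital, l = 3.
The number of m_l values is 2l + 1 = 2·3 + 1 = 7.

7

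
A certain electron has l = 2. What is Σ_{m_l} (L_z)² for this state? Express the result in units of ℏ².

Σ(L_z)² = 10 ℏ²

m_l runs from −2 to 2, i.e. {-2, -1, 0, 1, 2}.
Σ m_l² = l(l+1)(2l+1)/3 = 2·3·5/3 = 10.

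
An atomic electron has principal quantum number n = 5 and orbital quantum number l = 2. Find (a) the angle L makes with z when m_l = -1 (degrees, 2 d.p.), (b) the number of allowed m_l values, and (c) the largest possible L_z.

θ(m_l=-1) ≈ 114.09°; 5 values; L_z,max = 2ℏ

For m_l = -1: cos θ = -1/√6, θ ≈ 114.09°.
There are 2l+1 = 5 values of m_l.
L_z,max = lℏ = 2ℏ.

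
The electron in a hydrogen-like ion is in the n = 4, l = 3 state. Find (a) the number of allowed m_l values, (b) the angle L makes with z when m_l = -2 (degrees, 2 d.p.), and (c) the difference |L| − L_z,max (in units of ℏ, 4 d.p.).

7 values; θ(m_l=-2) ≈ 125.26°; |L|−L_z,max ≈ 0.4641ℏ

There are 2l+1 = 7 values of m_l.
For m_l = -2: cos θ = -2/√12, θ ≈ 125.26°.
|L| − L_z,max = (2√3 − 3)ℏ ≈ 0.4641ℏ.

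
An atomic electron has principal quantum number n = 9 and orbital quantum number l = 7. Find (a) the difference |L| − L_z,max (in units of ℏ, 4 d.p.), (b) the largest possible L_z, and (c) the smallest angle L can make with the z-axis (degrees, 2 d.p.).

|L| − L_z,max = (2√14 − 7)ℏ ≈ 0.4833ℏ.
L_z,max = lℏ = 7ℏ.
cos θ_min = 7/√56, so θ_min ≈ 20.70°.

|L|−L_z,max ≈ 0.4833ℏ; L_z,max = 7ℏ; θ_min ≈ 20.70°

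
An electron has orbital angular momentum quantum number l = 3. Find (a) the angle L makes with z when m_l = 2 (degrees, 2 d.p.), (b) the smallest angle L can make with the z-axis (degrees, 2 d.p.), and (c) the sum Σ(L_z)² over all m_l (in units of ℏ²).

θ(m_l=2) ≈ 54.74°; θ_min ≈ 30.00°; Σ(L_z)² = 28 ℏ²

For m_l = 2: cos θ = 2/√12, θ ≈ 54.74°.
cos θ_min = 3/√12, so θ_min ≈ 30.00°.
Σ m_l² = 28, so Σ(L_z)² = 28 ℏ².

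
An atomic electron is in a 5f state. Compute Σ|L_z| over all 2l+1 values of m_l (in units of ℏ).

Σ|L_z| = 12 ℏ

5f means n = 5, l = 3.
m_l runs from −3 to 3, i.e. {-3, -2, -1, 0, 1, 2, 3}.
Σ|m_l| = 2·3(3+1)/2 = 12.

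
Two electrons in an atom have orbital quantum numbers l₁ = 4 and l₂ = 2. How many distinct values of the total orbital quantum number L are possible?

Angular momentum addition gives L = |l₁ − l₂|, …, l₁ + l₂.
L ∈ {2, 3, 4, 5, 6}.
That is 5 values.

5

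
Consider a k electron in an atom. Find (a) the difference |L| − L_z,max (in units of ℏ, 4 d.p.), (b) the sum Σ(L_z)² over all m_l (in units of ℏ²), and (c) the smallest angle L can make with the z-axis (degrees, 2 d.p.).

|L|−L_z,max ≈ 0.4833ℏ; Σ(L_z)² = 280 ℏ²; θ_min ≈ 20.70°

K corresponds to l = 7.
|L| − L_z,max = (2√14 − 7)ℏ ≈ 0.4833ℏ.
Σ m_l² = 280, so Σ(L_z)² = 280 ℏ².
cos θ_min = 7/√56, so θ_min ≈ 20.70°.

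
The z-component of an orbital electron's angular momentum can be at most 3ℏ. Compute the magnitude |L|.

L_z,max = lℏ, so l = 3.
|L| = √(l(l+1)) ℏ = 2√3 ℏ.

|L| = 2√3 ℏ ≈ 3.464ℏ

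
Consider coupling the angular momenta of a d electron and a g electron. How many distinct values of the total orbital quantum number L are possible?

Angular momentum addition gives L = |l₁ − l₂|, …, l₁ + l₂.
Allowed values: L = 2, 3, 4, 5, 6.
That is 5 values.

5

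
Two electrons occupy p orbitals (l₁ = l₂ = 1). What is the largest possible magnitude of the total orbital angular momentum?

By the triangle rule, |l₁ − l₂| ≤ L ≤ l₁ + l₂.
L ∈ {0, 1, 2}.
The largest magnitude corresponds to L = 2: |L_tot| = ℏ√(2·3) = √6 ℏ.

|L_tot|_max = √6 ℏ ≈ 2.449ℏ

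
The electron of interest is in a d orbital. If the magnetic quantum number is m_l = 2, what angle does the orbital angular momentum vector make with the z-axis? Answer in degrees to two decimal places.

The letter d corresponds to l = 2.
|L| = ℏ√(l(l+1)) = √6 ℏ.
L_z = m_l ℏ = 2ℏ.
cos θ = L_z/|L| = 2/√6, so θ ≈ 35.26°.

θ ≈ 35.26°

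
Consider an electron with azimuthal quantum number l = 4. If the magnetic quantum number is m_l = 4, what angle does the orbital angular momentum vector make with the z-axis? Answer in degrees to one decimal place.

|L| = √(l(l+1)) ℏ = 2√5 ℏ.
L_z = m_l ℏ = 4ℏ.
cos θ = L_z/|L| = 4/√20, so θ ≈ 26.6°.

θ ≈ 26.6°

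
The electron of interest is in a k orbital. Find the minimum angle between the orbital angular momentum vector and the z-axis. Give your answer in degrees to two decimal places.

For a k orbital, l = 7.
|L| = ℏ√(l(l+1)) = 2√14 ℏ.
The smallest angle corresponds to the largest L_z, i.e. m_l = l = 7, giving L_z = 7ℏ.
cos θ_min = 7/√56, so θ_min ≈ 20.70°.

θ_min ≈ 20.70°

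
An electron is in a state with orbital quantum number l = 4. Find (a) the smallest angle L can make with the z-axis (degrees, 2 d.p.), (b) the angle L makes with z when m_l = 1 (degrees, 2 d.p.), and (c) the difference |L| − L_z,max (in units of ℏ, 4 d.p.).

cos θ_min = 4/√20, so θ_min ≈ 26.57°.
For m_l = 1: cos θ = 1/√20, θ ≈ 77.08°.
|L| − L_z,max = (2√5 − 4)ℏ ≈ 0.4721ℏ.

θ_min ≈ 26.57°; θ(m_l=1) ≈ 77.08°; |L|−L_z,max ≈ 0.4721ℏ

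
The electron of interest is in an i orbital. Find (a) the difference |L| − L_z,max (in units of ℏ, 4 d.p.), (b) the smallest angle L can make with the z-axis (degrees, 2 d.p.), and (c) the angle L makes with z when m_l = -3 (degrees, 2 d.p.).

|L|−L_z,max ≈ 0.4807ℏ; θ_min ≈ 22.21°; θ(m_l=-3) ≈ 117.58°

An i state has l = 6.
|L| − L_z,max = (√42 − 6)ℏ ≈ 0.4807ℏ.
cos θ_min = 6/√42, so θ_min ≈ 22.21°.
For m_l = -3: cos θ = -3/√42, θ ≈ 117.58°.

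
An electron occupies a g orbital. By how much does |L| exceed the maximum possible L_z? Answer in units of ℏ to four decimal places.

|L| − L_z,max ≈ 0.4721ℏ

The letter g corresponds to l = 4.
|L| = 2√5 ℏ ≈ 4.4721ℏ, while L_z,max = lℏ = 4ℏ.
The difference is (2√5 − 4)ℏ ≈ 0.4721ℏ.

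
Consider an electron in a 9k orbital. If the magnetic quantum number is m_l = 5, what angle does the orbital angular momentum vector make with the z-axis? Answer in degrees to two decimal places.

θ ≈ 48.08°

9k means n = 9, l = 7.
|L| = ℏ√(l(l+1)) = 2√14 ℏ.
L_z = m_l ℏ = 5ℏ.
cos θ = L_z/|L| = 5/√56, so θ ≈ 48.08°.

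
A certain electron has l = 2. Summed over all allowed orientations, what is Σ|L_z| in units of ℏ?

The allowed m_l values are -2, -1, 0, 1, 2.
Σ|m_l| = 2·2(2+1)/2 = 6.

Σ|L_z| = 6 ℏ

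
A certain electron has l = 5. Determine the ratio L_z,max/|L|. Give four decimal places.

L_z,max/|L| = 0.9129

|L| = √30 ℏ ≈ 5.4772ℏ, while L_z,max = lℏ = 5ℏ.
L_z,max/|L| = 5/√30 = 0.9129.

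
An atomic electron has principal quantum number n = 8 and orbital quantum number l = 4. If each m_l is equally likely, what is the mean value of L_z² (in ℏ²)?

⟨L_z²⟩ = 6.667 ℏ²

The allowed m_l values are -4, -3, -2, -1, 0, 1, 2, 3, 4.
⟨L_z²⟩ = ℏ²·(Σ m_l²)/(2l+1) = ℏ²·60/9 = 6.667ℏ².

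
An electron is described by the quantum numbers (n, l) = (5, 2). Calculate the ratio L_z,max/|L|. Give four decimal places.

|L| = √6 ℏ ≈ 2.4495ℏ, while L_z,max = lℏ = 2ℏ.
L_z,max/|L| = 2/√6 = 0.8165.

L_z,max/|L| = 0.8165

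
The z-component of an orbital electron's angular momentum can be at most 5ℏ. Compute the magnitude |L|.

L_z,max = lℏ, so l = 5.
|L| = √(l(l+1)) ℏ = √30 ℏ.

|L| = √30 ℏ ≈ 5.477ℏ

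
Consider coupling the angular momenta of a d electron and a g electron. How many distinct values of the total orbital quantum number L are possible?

By the triangle rule, |l₁ − l₂| ≤ L ≤ l₁ + l₂.
So L can be 2, 3, 4, 5, 6.
That is 5 values.

5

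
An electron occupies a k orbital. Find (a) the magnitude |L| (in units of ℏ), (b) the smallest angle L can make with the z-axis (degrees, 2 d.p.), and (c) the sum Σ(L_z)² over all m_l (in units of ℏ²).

A k state has l = 7.
|L| = ℏ√(7·8) = 2√14 ℏ ≈ 7.483ℏ.
cos θ_min = 7/√56, so θ_min ≈ 20.70°.
Σ m_l² = 280, so Σ(L_z)² = 280 ℏ².

|L| = 2√14 ℏ ≈ 7.483ℏ; θ_min ≈ 20.70°; Σ(L_z)² = 280 ℏ²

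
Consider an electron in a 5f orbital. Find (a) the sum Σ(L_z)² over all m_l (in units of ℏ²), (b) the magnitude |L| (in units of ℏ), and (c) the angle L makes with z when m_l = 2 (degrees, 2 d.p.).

Σ(L_z)² = 28 ℏ²; |L| = 2√3 ℏ ≈ 3.464ℏ; θ(m_l=2) ≈ 54.74°

5f means n = 5, l = 3.
Σ m_l² = 28, so Σ(L_z)² = 28 ℏ².
|L| = ℏ√(3·4) = 2√3 ℏ ≈ 3.464ℏ.
For m_l = 2: cos θ = 2/√12, θ ≈ 54.74°.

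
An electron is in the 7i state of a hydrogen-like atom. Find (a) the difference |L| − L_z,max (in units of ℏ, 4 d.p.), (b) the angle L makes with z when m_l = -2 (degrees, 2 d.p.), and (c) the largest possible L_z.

For 7i, l = 6.
|L| − L_z,max = (√42 − 6)ℏ ≈ 0.4807ℏ.
For m_l = -2: cos θ = -2/√42, θ ≈ 107.98°.
L_z,max = lℏ = 6ℏ.

|L|−L_z,max ≈ 0.4807ℏ; θ(m_l=-2) ≈ 107.98°; L_z,max = 6ℏ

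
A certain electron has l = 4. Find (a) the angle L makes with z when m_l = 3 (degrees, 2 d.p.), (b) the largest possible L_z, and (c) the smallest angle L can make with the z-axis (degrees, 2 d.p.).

θ(m_l=3) ≈ 47.87°; L_z,max = 4ℏ; θ_min ≈ 26.57°

For m_l = 3: cos θ = 3/√20, θ ≈ 47.87°.
L_z,max = lℏ = 4ℏ.
cos θ_min = 4/√20, so θ_min ≈ 26.57°.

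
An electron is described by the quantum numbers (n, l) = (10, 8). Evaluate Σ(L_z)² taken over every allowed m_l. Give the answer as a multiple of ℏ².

The allowed m_l values are -8, -7, -6, -5, -4, -3, -2, -1, 0, 1, 2, 3, 4, 5, 6, 7, 8.
Summing m² from −8 to 8: Σ m_l² = 408.

Σ(L_z)² = 408 ℏ²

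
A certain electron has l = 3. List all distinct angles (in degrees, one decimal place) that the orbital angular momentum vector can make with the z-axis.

θ ∈ {30.0°, 54.7°, 73.2°, 90.0°, 106.8°, 125.3°, 150.0°}

|L| = √(l(l+1)) ℏ = 2√3 ℏ.
cos θ = m_l/√12 for each m_l ∈ {-3, -2, -1, 0, 1, 2, 3}.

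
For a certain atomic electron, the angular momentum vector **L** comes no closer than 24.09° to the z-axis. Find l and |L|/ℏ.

At minimum angle, m_l = l, so cos θ = l/√(l(l+1)); cos²θ = l/(l+1) = 0.8334.
Solving: l = 5.
Then |L| = ℏ√(5·6) = √30 ℏ.

l = 5, |L| = √30 ℏ ≈ 5.477ℏ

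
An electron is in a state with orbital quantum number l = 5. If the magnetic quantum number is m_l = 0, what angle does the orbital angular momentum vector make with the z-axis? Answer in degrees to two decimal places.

θ ≈ 90.00°

|L|² = l(l+1)ℏ² = 30ℏ², so |L| = √30 ℏ.
L_z = m_l ℏ = 0ℏ.
cos θ = L_z/|L| = 0/√30, so θ ≈ 90.00°.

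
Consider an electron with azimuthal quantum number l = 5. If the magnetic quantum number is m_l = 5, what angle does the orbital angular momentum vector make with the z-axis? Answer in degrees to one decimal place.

θ ≈ 24.1°

|L| = ℏ√(l(l+1)) = √30 ℏ.
L_z = m_l ℏ = 5ℏ.
cos θ = L_z/|L| = 5/√30, so θ ≈ 24.1°.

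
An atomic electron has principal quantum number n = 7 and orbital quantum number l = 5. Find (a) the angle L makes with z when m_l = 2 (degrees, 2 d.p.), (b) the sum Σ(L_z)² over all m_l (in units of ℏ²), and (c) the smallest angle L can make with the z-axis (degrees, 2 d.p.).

For m_l = 2: cos θ = 2/√30, θ ≈ 68.58°.
Σ m_l² = 110, so Σ(L_z)² = 110 ℏ².
cos θ_min = 5/√30, so θ_min ≈ 24.09°.

θ(m_l=2) ≈ 68.58°; Σ(L_z)² = 110 ℏ²; θ_min ≈ 24.09°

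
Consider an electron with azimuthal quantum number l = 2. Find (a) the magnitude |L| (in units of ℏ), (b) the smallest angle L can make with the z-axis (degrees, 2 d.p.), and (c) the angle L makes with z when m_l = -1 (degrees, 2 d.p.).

|L| = √6 ℏ ≈ 2.449ℏ; θ_min ≈ 35.26°; θ(m_l=-1) ≈ 114.09°

|L| = ℏ√(2·3) = √6 ℏ ≈ 2.449ℏ.
cos θ_min = 2/√6, so θ_min ≈ 35.26°.
For m_l = -1: cos θ = -1/√6, θ ≈ 114.09°.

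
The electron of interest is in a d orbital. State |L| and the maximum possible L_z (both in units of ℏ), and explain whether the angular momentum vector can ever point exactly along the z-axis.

No: L_z,max = 2ℏ < |L| = √6 ℏ ≈ 2.449ℏ

For a d orbital, l = 2.
|L| = √6 ℏ ≈ 2.4495ℏ, while L_z,max = lℏ = 2ℏ.
Since |L| > L_z,max, the vector can never point exactly along z; the closest it comes is θ_min = arccos(2/√6) ≈ 35.3°.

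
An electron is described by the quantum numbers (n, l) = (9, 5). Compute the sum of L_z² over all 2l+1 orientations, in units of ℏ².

Σ(L_z)² = 110 ℏ²

m_l runs from −5 to 5, i.e. {-5, -4, -3, -2, -1, 0, 1, 2, 3, 4, 5}.
Summing m² from −5 to 5: Σ m_l² = 110.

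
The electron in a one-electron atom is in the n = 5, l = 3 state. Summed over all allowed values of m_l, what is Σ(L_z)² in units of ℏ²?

Σ(L_z)² = 28 ℏ²

m_l runs from −3 to 3, i.e. {-3, -2, -1, 0, 1, 2, 3}.
Σ m_l² = l(l+1)(2l+1)/3 = 3·4·7/3 = 28.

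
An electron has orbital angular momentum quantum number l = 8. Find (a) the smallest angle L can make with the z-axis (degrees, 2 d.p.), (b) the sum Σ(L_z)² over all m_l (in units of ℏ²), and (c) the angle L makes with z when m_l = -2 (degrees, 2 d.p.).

cos θ_min = 8/√72, so θ_min ≈ 19.47°.
Σ m_l² = 408, so Σ(L_z)² = 408 ℏ².
For m_l = -2: cos θ = -2/√72, θ ≈ 103.63°.

θ_min ≈ 19.47°; Σ(L_z)² = 408 ℏ²; θ(m_l=-2) ≈ 103.63°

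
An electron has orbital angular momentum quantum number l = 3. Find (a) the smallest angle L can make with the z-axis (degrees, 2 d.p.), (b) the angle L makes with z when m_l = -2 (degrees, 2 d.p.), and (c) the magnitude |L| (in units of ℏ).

θ_min ≈ 30.00°; θ(m_l=-2) ≈ 125.26°; |L| = 2√3 ℏ ≈ 3.464ℏ

cos θ_min = 3/√12, so θ_min ≈ 30.00°.
For m_l = -2: cos θ = -2/√12, θ ≈ 125.26°.
|L| = ℏ√(3·4) = 2√3 ℏ ≈ 3.464ℏ.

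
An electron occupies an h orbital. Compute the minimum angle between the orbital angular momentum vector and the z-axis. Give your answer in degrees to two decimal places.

θ_min ≈ 24.09°

The letter h corresponds to l = 5.
|L| = ℏ√(l(l+1)) = √30 ℏ.
The smallest angle corresponds to the largest L_z, i.e. m_l = l = 5, giving L_z = 5ℏ.
cos θ_min = 5/√30, so θ_min ≈ 24.09°.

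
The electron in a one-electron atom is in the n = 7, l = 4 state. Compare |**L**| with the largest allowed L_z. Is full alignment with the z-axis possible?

|L| = 2√5 ℏ ≈ 4.4721ℏ, while L_z,max = lℏ = 4ℏ.
Since |L| > L_z,max, the vector can never point exactly along z; the closest it comes is θ_min = arccos(4/√20) ≈ 26.6°.

No: L_z,max = 4ℏ < |L| = 2√5 ℏ ≈ 4.472ℏ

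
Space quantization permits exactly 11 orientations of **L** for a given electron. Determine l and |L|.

l = 5, |L| = √30 ℏ ≈ 5.477ℏ

2l + 1 = 11 ⇒ l = 5.
Then |L| = √(l(l+1)) ℏ = √30 ℏ.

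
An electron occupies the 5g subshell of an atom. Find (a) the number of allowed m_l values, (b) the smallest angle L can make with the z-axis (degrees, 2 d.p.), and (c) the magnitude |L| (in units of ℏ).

9 values; θ_min ≈ 26.57°; |L| = 2√5 ℏ ≈ 4.472ℏ

5g means n = 5, l = 4.
There are 2l+1 = 9 values of m_l.
cos θ_min = 4/√20, so θ_min ≈ 26.57°.
|L| = ℏ√(4·5) = 2√5 ℏ ≈ 4.472ℏ.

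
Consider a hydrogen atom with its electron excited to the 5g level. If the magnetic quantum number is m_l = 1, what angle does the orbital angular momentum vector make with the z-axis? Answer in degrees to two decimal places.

θ ≈ 77.08°

The 5g level has l = 4.
|L| = √(l(l+1)) ℏ = 2√5 ℏ.
L_z = m_l ℏ = 1ℏ.
cos θ = L_z/|L| = 1/√20, so θ ≈ 77.08°.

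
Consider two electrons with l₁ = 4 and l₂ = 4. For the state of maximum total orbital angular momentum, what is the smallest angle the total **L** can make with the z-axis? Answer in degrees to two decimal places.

L runs from |4 − 4| = 0 to 4 + 4 = 8.
Allowed values: L = 0, 1, 2, 3, 4, 5, 6, 7, 8.
The maximum is L = 8, with |L_tot| = ℏ√(8·9) = 6√2 ℏ.
The minimum angle with z is arccos(8/√72) ≈ 19.47°.

θ_min ≈ 19.47°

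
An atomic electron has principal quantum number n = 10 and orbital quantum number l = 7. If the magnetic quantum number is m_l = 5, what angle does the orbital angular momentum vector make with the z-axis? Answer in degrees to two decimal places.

θ ≈ 48.08°

|L|² = l(l+1)ℏ² = 56ℏ², so |L| = 2√14 ℏ.
L_z = m_l ℏ = 5ℏ.
cos θ = L_z/|L| = 5/√56, so θ ≈ 48.08°.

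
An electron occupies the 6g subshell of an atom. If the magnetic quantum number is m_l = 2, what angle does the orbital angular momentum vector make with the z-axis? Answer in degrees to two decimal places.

θ ≈ 63.43°

The 6g subshell has l = 4.
|L|² = l(l+1)ℏ² = 20ℏ², so |L| = 2√5 ℏ.
L_z = m_l ℏ = 2ℏ.
cos θ = L_z/|L| = 2/√20, so θ ≈ 63.43°.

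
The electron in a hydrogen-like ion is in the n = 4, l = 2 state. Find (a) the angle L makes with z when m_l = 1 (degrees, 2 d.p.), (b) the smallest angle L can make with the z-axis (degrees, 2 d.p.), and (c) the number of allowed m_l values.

For m_l = 1: cos θ = 1/√6, θ ≈ 65.91°.
cos θ_min = 2/√6, so θ_min ≈ 35.26°.
There are 2l+1 = 5 values of m_l.

θ(m_l=1) ≈ 65.91°; θ_min ≈ 35.26°; 5 values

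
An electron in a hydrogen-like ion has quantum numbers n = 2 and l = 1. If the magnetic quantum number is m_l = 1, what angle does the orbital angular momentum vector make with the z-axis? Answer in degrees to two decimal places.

|L| = ℏ√(l(l+1)) = √2 ℏ.
L_z = m_l ℏ = 1ℏ.
cos θ = L_z/|L| = 1/√2, so θ ≈ 45.00°.

θ ≈ 45.00°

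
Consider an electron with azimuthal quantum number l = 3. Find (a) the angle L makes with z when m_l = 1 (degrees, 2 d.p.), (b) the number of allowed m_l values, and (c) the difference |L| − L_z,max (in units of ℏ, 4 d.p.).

θ(m_l=1) ≈ 73.22°; 7 values; |L|−L_z,max ≈ 0.4641ℏ

For m_l = 1: cos θ = 1/√12, θ ≈ 73.22°.
There are 2l+1 = 7 values of m_l.
|L| − L_z,max = (2√3 − 3)ℏ ≈ 0.4641ℏ.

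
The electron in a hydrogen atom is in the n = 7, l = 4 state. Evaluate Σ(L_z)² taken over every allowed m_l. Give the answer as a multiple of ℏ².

m_l ∈ {-4, -3, -2, -1, 0, 1, 2, 3, 4}.
Σ m_l² = 2·(1 + 4 + 9 + 16) = 60.

Σ(L_z)² = 60 ℏ²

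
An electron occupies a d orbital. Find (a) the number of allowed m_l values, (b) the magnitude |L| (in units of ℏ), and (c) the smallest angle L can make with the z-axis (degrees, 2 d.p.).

5 values; |L| = √6 ℏ ≈ 2.449ℏ; θ_min ≈ 35.26°

A d state has l = 2.
There are 2l+1 = 5 values of m_l.
|L| = ℏ√(2·3) = √6 ℏ ≈ 2.449ℏ.
cos θ_min = 2/√6, so θ_min ≈ 35.26°.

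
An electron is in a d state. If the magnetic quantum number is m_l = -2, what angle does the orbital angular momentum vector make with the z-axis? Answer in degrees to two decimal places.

θ ≈ 144.74°

D corresponds to l = 2.
|L|² = l(l+1)ℏ² = 6ℏ², so |L| = √6 ℏ.
L_z = m_l ℏ = −2ℏ.
cos θ = L_z/|L| = -2/√6, so θ ≈ 144.74°.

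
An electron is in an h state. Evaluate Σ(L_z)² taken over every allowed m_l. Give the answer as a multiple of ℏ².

Σ(L_z)² = 110 ℏ²

An h state has l = 5.
The allowed m_l values are -5, -4, -3, -2, -1, 0, 1, 2, 3, 4, 5.
Summing m² from −5 to 5: Σ m_l² = 110.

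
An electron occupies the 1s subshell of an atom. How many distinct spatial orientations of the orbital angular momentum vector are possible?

1

The 1s subshell has l = 0.
The number of m_l values is 2l + 1 = 2·0 + 1 = 1.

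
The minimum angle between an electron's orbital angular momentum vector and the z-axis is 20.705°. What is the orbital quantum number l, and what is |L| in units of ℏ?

cos θ_min = l/√(l(l+1)) = √(l/(l+1)), so l/(l+1) = cos²(20.705°) = 0.8750.
Thus l = 0.8750/(1 − 0.8750) ≈ 7.
Then |L| = ℏ√(7·8) = 2√14 ℏ.

l = 7, |L| = 2√14 ℏ ≈ 7.483ℏ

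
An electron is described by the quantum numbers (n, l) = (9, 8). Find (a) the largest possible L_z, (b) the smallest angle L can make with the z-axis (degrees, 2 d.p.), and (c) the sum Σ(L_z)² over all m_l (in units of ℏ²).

L_z,max = lℏ = 8ℏ.
cos θ_min = 8/√72, so θ_min ≈ 19.47°.
Σ m_l² = 408, so Σ(L_z)² = 408 ℏ².

L_z,max = 8ℏ; θ_min ≈ 19.47°; Σ(L_z)² = 408 ℏ²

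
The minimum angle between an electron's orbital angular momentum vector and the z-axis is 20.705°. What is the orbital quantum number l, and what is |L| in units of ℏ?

At minimum angle, m_l = l, so cos θ = l/√(l(l+1)); cos²θ = l/(l+1) = 0.8750.
Thus l = 0.8750/(1 − 0.8750) ≈ 7.
Then |L| = ℏ√(7·8) = 2√14 ℏ.

l = 7, |L| = 2√14 ℏ ≈ 7.483ℏ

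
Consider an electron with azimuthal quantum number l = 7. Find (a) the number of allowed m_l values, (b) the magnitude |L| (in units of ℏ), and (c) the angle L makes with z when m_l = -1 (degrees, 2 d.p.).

15 values; |L| = 2√14 ℏ ≈ 7.483ℏ; θ(m_l=-1) ≈ 97.68°

There are 2l+1 = 15 values of m_l.
|L| = ℏ√(7·8) = 2√14 ℏ ≈ 7.483ℏ.
For m_l = -1: cos θ = -1/√56, θ ≈ 97.68°.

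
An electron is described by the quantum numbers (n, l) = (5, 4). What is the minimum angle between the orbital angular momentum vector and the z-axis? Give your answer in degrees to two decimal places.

θ_min ≈ 26.57°

|L| = ℏ√(l(l+1)) = 2√5 ℏ.
The smallest angle corresponds to the largest L_z, i.e. m_l = l = 4, giving L_z = 4ℏ.
cos θ_min = 4/√20, so θ_min ≈ 26.57°.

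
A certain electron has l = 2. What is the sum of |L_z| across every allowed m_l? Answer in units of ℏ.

The allowed m_l values are -2, -1, 0, 1, 2.
Σ|m_l| = 2(1+2+…+2) = 6.

Σ|L_z| = 6 ℏ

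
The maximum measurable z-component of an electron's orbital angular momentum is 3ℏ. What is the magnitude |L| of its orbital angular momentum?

The maximum L_z equals lℏ, giving l = 3.
|L| = √(l(l+1)) ℏ = 2√3 ℏ.

|L| = 2√3 ℏ ≈ 3.464ℏ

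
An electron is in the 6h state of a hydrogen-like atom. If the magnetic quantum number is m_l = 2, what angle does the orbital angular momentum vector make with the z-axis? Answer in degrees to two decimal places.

6h means n = 6, l = 5.
|L| = √(l(l+1)) ℏ = √30 ℏ.
L_z = m_l ℏ = 2ℏ.
cos θ = L_z/|L| = 2/√30, so θ ≈ 68.58°.

θ ≈ 68.58°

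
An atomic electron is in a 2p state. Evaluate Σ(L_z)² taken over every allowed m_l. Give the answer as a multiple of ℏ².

For 2p, l = 1.
m_l runs from −1 to 1, i.e. {-1, 0, 1}.
Σ m_l² = 2·(1) = 2.

Σ(L_z)² = 2 ℏ²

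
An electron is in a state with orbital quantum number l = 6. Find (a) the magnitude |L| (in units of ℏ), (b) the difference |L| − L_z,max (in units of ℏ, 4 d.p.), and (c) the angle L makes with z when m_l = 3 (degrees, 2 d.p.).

|L| = ℏ√(6·7) = √42 ℏ ≈ 6.481ℏ.
|L| − L_z,max = (√42 − 6)ℏ ≈ 0.4807ℏ.
For m_l = 3: cos θ = 3/√42, θ ≈ 62.42°.

|L| = √42 ℏ ≈ 6.481ℏ; |L|−L_z,max ≈ 0.4807ℏ; θ(m_l=3) ≈ 62.42°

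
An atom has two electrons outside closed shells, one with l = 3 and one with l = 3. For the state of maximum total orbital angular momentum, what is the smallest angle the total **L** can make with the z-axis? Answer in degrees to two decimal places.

By the triangle rule, |l₁ − l₂| ≤ L ≤ l₁ + l₂.
L ∈ {0, 1, 2, 3, 4, 5, 6}.
The maximum is L = 6, with |L_tot| = ℏ√(6·7) = √42 ℏ.
The minimum angle with z is arccos(6/√42) ≈ 22.21°.

θ_min ≈ 22.21°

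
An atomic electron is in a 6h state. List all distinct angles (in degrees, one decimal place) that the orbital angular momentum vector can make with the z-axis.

The 6h subshell has l = 5.
|L| = √(l(l+1)) ℏ = √30 ℏ.
cos θ = m_l/√30 for each m_l ∈ {-5, -4, -3, -2, -1, 0, 1, 2, 3, 4, 5}.

θ ∈ {24.1°, 43.1°, 56.8°, 68.6°, 79.5°, 90.0°, 100.5°, 111.4°, 123.2°, 136.9°, 155.9°}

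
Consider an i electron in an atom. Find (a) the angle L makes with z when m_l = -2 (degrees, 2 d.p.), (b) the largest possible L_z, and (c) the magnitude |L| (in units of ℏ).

The letter i corresponds to l = 6.
For m_l = -2: cos θ = -2/√42, θ ≈ 107.98°.
L_z,max = lℏ = 6ℏ.
|L| = ℏ√(6·7) = √42 ℏ ≈ 6.481ℏ.

θ(m_l=-2) ≈ 107.98°; L_z,max = 6ℏ; |L| = √42 ℏ ≈ 6.481ℏ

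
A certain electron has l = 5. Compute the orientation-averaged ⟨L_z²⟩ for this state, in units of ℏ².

m_l ∈ {-5, -4, -3, -2, -1, 0, 1, 2, 3, 4, 5}.
⟨L_z²⟩ = ℏ²·(Σ m_l²)/(2l+1) = ℏ²·110/11 = 10ℏ².

⟨L_z²⟩ = 10 ℏ²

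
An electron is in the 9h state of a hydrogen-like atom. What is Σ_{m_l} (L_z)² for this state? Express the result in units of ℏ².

For 9h, l = 5.
m_l runs from −5 to 5, i.e. {-5, -4, -3, -2, -1, 0, 1, 2, 3, 4, 5}.
Σ m_l² = 2·(1 + 4 + 9 + 16 + 25) = 110.

Σ(L_z)² = 110 ℏ²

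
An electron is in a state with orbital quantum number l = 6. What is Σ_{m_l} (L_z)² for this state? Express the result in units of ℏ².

m_l ∈ {-6, -5, -4, -3, -2, -1, 0, 1, 2, 3, 4, 5, 6}.
Summing m² from −6 to 6: Σ m_l² = 182.

Σ(L_z)² = 182 ℏ²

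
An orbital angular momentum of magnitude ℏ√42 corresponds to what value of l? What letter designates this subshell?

Since |L|² = l(l+1)ℏ², l(l+1) = 42.
l² + l − 42 = 0 ⇒ l = 6.

l = 6 (i orbital)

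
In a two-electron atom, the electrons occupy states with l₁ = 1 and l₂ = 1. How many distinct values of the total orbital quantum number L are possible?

Angular momentum addition gives L = |l₁ − l₂|, …, l₁ + l₂.
So L can be 0, 1, 2.
That is 3 values.

3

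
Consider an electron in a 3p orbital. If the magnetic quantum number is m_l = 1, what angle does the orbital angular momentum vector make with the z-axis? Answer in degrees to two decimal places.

θ ≈ 45.00°

The 3p subshell has l = 1.
|L| = ℏ√(l(l+1)) = √2 ℏ.
L_z = m_l ℏ = 1ℏ.
cos θ = L_z/|L| = 1/√2, so θ ≈ 45.00°.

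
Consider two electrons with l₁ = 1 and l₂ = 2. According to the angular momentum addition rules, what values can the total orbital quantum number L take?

L = 1, 2, 3

L runs from |1 − 2| = 1 to 1 + 2 = 3.
L ∈ {1, 2, 3}.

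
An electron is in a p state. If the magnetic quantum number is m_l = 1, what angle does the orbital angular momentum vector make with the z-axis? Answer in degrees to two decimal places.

θ ≈ 45.00°

For a p orbital, l = 1.
|L| = √(l(l+1)) ℏ = √2 ℏ.
L_z = m_l ℏ = 1ℏ.
cos θ = L_z/|L| = 1/√2, so θ ≈ 45.00°.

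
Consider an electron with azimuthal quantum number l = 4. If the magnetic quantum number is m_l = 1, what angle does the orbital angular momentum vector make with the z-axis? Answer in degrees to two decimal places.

θ ≈ 77.08°

|L|² = l(l+1)ℏ² = 20ℏ², so |L| = 2√5 ℏ.
L_z = m_l ℏ = 1ℏ.
cos θ = L_z/|L| = 1/√20, so θ ≈ 77.08°.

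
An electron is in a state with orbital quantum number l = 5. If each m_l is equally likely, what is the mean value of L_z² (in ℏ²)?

m_l runs from −5 to 5, i.e. {-5, -4, -3, -2, -1, 0, 1, 2, 3, 4, 5}.
⟨L_z²⟩ = ℏ²·l(l+1)/3 = 10ℏ².

⟨L_z²⟩ = 10 ℏ²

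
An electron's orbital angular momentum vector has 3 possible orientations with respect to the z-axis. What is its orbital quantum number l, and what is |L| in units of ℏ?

Since there are 2l+1 = 3 values of m_l, l = 1.
|L| = ℏ√(l(l+1)) = ℏ√(1·2) = √2 ℏ.

l = 1, |L| = √2 ℏ ≈ 1.414ℏ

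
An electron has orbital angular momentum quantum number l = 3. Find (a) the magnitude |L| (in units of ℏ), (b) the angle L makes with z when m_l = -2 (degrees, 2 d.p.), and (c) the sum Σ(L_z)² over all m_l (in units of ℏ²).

|L| = ℏ√(3·4) = 2√3 ℏ ≈ 3.464ℏ.
For m_l = -2: cos θ = -2/√12, θ ≈ 125.26°.
Σ m_l² = 28, so Σ(L_z)² = 28 ℏ².

|L| = 2√3 ℏ ≈ 3.464ℏ; θ(m_l=-2) ≈ 125.26°; Σ(L_z)² = 28 ℏ²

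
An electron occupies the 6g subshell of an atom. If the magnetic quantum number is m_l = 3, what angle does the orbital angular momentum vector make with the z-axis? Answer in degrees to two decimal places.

θ ≈ 47.87°

The 6g subshell has l = 4.
|L| = ℏ√(l(l+1)) = 2√5 ℏ.
L_z = m_l ℏ = 3ℏ.
cos θ = L_z/|L| = 3/√20, so θ ≈ 47.87°.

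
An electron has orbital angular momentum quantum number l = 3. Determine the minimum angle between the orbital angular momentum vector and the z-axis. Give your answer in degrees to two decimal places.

|L| = √(l(l+1)) ℏ = 2√3 ℏ.
The smallest angle corresponds to the largest L_z, i.e. m_l = l = 3, giving L_z = 3ℏ.
cos θ_min = 3/√12, so θ_min ≈ 30.00°.

θ_min ≈ 30.00°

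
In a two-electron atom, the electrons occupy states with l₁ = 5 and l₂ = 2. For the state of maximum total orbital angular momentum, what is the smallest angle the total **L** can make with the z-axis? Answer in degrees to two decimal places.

θ_min ≈ 20.70°

By the triangle rule, |l₁ − l₂| ≤ L ≤ l₁ + l₂.
So L can be 3, 4, 5, 6, 7.
The maximum is L = 7, with |L_tot| = ℏ√(7·8) = 2√14 ℏ.
The minimum angle with z is arccos(7/√56) ≈ 20.70°.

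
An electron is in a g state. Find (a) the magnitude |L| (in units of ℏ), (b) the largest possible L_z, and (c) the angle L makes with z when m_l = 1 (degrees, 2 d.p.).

For a g orbital, l = 4.
|L| = ℏ√(4·5) = 2√5 ℏ ≈ 4.472ℏ.
L_z,max = lℏ = 4ℏ.
For m_l = 1: cos θ = 1/√20, θ ≈ 77.08°.

|L| = 2√5 ℏ ≈ 4.472ℏ; L_z,max = 4ℏ; θ(m_l=1) ≈ 77.08°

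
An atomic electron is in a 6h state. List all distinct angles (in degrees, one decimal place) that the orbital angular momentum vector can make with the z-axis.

θ ∈ {24.1°, 43.1°, 56.8°, 68.6°, 79.5°, 90.0°, 100.5°, 111.4°, 123.2°, 136.9°, 155.9°}

For 6h, l = 5.
|L|² = l(l+1)ℏ² = 30ℏ², so |L| = √30 ℏ.
cos θ = m_l/√30 for each m_l ∈ {-5, -4, -3, -2, -1, 0, 1, 2, 3, 4, 5}.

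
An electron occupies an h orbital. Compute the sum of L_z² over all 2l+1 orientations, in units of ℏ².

Σ(L_z)² = 110 ℏ²

An h state has l = 5.
m_l runs from −5 to 5, i.e. {-5, -4, -3, -2, -1, 0, 1, 2, 3, 4, 5}.
Summing m² from −5 to 5: Σ m_l² = 110.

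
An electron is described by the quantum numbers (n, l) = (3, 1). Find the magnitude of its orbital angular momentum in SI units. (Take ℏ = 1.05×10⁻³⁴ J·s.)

|L| = ℏ√(l(l+1)) = ℏ√(1·2) = √2 ℏ
Numerically, |L| = 1.414 × (1.05×10⁻³⁴ J·s) = 1.48×10⁻³⁴ J·s.

|L| = 1.48×10⁻³⁴ J·s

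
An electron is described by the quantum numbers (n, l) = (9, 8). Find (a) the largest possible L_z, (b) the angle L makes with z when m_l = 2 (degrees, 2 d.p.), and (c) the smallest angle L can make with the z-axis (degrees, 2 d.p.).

L_z,max = 8ℏ; θ(m_l=2) ≈ 76.37°; θ_min ≈ 19.47°

L_z,max = lℏ = 8ℏ.
For m_l = 2: cos θ = 2/√72, θ ≈ 76.37°.
cos θ_min = 8/√72, so θ_min ≈ 19.47°.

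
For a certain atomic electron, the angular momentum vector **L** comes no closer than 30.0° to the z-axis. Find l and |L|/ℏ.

cos²θ_min = l/(l+1) = 0.7500.
Thus l = 0.7500/(1 − 0.7500) ≈ 3.
Then |L| = ℏ√(3·4) = 2√3 ℏ.

l = 3, |L| = 2√3 ℏ ≈ 3.464ℏ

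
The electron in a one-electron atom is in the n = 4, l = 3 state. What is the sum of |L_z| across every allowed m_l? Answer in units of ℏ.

Σ|L_z| = 12 ℏ

m_l runs from −3 to 3, i.e. {-3, -2, -1, 0, 1, 2, 3}.
Σ|m_l| = l(l+1) = 12.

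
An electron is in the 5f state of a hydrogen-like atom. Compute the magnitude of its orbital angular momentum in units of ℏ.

|L| = 2√3 ℏ ≈ 3.464ℏ

5f means n = 5, l = 3.
|L| = ℏ√(l(l+1)) = ℏ√(3·4) = 2√3 ℏ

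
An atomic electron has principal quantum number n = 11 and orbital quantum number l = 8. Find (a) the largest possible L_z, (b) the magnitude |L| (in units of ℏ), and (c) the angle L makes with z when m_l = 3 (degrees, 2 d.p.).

L_z,max = 8ℏ; |L| = 6√2 ℏ ≈ 8.485ℏ; θ(m_l=3) ≈ 69.30°

L_z,max = lℏ = 8ℏ.
|L| = ℏ√(8·9) = 6√2 ℏ ≈ 8.485ℏ.
For m_l = 3: cos θ = 3/√72, θ ≈ 69.30°.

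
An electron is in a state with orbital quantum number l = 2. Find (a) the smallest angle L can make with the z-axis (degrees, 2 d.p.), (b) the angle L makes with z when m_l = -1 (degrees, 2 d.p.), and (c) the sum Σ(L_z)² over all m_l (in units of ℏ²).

cos θ_min = 2/√6, so θ_min ≈ 35.26°.
For m_l = -1: cos θ = -1/√6, θ ≈ 114.09°.
Σ m_l² = 10, so Σ(L_z)² = 10 ℏ².

θ_min ≈ 35.26°; θ(m_l=-1) ≈ 114.09°; Σ(L_z)² = 10 ℏ²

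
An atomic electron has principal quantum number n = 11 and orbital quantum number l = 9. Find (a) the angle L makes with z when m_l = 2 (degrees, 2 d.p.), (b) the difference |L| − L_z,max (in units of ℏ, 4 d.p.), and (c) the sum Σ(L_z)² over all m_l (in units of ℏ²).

θ(m_l=2) ≈ 77.83°; |L|−L_z,max ≈ 0.4868ℏ; Σ(L_z)² = 570 ℏ²

For m_l = 2: cos θ = 2/√90, θ ≈ 77.83°.
|L| − L_z,max = (3√10 − 9)ℏ ≈ 0.4868ℏ.
Σ m_l² = 570, so Σ(L_z)² = 570 ℏ².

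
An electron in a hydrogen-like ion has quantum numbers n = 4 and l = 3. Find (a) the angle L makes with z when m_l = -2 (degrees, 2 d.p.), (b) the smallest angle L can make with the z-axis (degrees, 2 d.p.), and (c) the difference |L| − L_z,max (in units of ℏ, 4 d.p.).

θ(m_l=-2) ≈ 125.26°; θ_min ≈ 30.00°; |L|−L_z,max ≈ 0.4641ℏ

For m_l = -2: cos θ = -2/√12, θ ≈ 125.26°.
cos θ_min = 3/√12, so θ_min ≈ 30.00°.
|L| − L_z,max = (2√3 − 3)ℏ ≈ 0.4641ℏ.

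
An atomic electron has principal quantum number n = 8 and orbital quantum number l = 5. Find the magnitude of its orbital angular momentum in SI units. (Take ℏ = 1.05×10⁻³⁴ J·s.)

|L| = 5.75×10⁻³⁴ J·s

|L| = ℏ√(l(l+1)) = ℏ√(5·6) = √30 ℏ
Numerically, |L| = 5.477 × (1.05×10⁻³⁴ J·s) = 5.75×10⁻³⁴ J·s.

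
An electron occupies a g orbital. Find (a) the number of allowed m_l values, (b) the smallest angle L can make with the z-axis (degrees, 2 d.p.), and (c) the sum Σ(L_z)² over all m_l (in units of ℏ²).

G corresponds to l = 4.
There are 2l+1 = 9 values of m_l.
cos θ_min = 4/√20, so θ_min ≈ 26.57°.
Σ m_l² = 60, so Σ(L_z)² = 60 ℏ².

9 values; θ_min ≈ 26.57°; Σ(L_z)² = 60 ℏ²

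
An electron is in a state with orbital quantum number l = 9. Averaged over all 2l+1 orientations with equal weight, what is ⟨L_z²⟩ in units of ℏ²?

⟨L_z²⟩ = 30 ℏ²

m_l ∈ {-9, -8, -7, -6, -5, -4, -3, -2, -1, 0, 1, 2, 3, 4, 5, 6, 7, 8, 9}.
⟨L_z²⟩ = ℏ²·l(l+1)/3 = 30ℏ².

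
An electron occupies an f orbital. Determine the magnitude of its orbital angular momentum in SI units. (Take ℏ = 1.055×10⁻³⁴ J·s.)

An f state has l = 3.
|L| = ℏ√(l(l+1)) = ℏ√(3·4) = 2√3 ℏ
Numerically, |L| = 3.464 × (1.055×10⁻³⁴ J·s) = 3.655×10⁻³⁴ J·s.

|L| = 3.655×10⁻³⁴ J·s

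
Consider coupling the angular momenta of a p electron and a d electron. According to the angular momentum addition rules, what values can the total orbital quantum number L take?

L runs from |1 − 2| = 1 to 1 + 2 = 3.
Allowed values: L = 1, 2, 3.

L = 1, 2, 3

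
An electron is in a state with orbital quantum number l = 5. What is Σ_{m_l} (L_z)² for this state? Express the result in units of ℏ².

Σ(L_z)² = 110 ℏ²

m_l ∈ {-5, -4, -3, -2, -1, 0, 1, 2, 3, 4, 5}.
Σ m_l² = l(l+1)(2l+1)/3 = 5·6·11/3 = 110.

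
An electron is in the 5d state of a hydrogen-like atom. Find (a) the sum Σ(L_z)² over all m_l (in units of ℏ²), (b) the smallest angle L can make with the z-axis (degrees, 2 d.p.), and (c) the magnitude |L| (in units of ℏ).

5d means n = 5, l = 2.
Σ m_l² = 10, so Σ(L_z)² = 10 ℏ².
cos θ_min = 2/√6, so θ_min ≈ 35.26°.
|L| = ℏ√(2·3) = √6 ℏ ≈ 2.449ℏ.

Σ(L_z)² = 10 ℏ²; θ_min ≈ 35.26°; |L| = √6 ℏ ≈ 2.449ℏ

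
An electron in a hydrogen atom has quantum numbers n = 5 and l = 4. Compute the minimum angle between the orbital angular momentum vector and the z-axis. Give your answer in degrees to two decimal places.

|L|² = l(l+1)ℏ² = 20ℏ², so |L| = 2√5 ℏ.
The smallest angle corresponds to the largest L_z, i.e. m_l = l = 4, giving L_z = 4ℏ.
cos θ_min = 4/√20, so θ_min ≈ 26.57°.

θ_min ≈ 26.57°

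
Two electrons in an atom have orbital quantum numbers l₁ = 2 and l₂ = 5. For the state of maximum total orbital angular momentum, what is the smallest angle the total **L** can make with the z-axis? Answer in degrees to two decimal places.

θ_min ≈ 20.70°

Angular momentum addition gives L = |l₁ − l₂|, …, l₁ + l₂.
L ∈ {3, 4, 5, 6, 7}.
The maximum is L = 7, with |L_tot| = ℏ√(7·8) = 2√14 ℏ.
The minimum angle with z is arccos(7/√56) ≈ 20.70°.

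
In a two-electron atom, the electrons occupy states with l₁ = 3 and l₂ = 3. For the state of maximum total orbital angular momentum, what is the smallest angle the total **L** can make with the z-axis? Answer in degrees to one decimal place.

θ_min ≈ 22.2°

By the triangle rule, |l₁ − l₂| ≤ L ≤ l₁ + l₂.
Allowed values: L = 0, 1, 2, 3, 4, 5, 6.
The maximum is L = 6, with |L_tot| = ℏ√(6·7) = √42 ℏ.
The minimum angle with z is arccos(6/√42) ≈ 22.2°.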